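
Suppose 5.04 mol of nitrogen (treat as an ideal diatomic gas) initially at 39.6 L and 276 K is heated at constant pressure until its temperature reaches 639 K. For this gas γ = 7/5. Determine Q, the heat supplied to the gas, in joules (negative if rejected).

P₁ = nRT₁/V₁ = 5.04×8.314×276/39.6 = 292 kPa.
Isobaric: P stays 292 kPa; V/T = const ⇒ T₂ = 639 K, V₂ = 91.7 L.
W = PΔV = 292×(91.7−39.6) kPa·L = 15200 J.
ΔU = nCvΔT = 5.04×20.8×(639−276) = 38000 J.
Q = ΔU + W = nCpΔT = 53200 J.

53200 J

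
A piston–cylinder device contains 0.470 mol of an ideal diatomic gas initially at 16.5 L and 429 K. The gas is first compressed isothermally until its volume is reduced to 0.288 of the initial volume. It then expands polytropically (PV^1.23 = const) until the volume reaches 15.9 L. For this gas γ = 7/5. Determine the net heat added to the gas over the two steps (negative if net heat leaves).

-1340 J

P₁ = nRT₁/V₁ = 0.470×8.314×429/16.5 = 102 kPa.
Step 1 — Isothermal: T stays 429 K; PV = const ⇒ V₂ = 4.75 L, P₂ = 353 kPa.
ΔU = 0 (ideal gas, T constant).
W = nRT ln(V₂/V₁) = 0.470×8.314×429×ln(0.288) = -2090 J.
Q = ΔU + W = -2090 J.
State after step 1: P = 353 kPa, V = 4.75 L, T = 429 K.
Step 2 — Polytropic n=1.23: T₂ = T₁(V₁/V₂)^(n−1) = 429×(0.299)^0.23 = 325 K; P₂ = P₁(V₁/V₂)^n = 79.9 kPa.
W = (P₁V₁−P₂V₂)/(n−1) = (353×4.75−79.9×15.9)/0.23 = 1770 J.
ΔU = nCvΔT = 0.470×20.8×(325−429) = -1020 J.
Q = ΔU + W = 751 J.
Net over both steps: W = -319 J, Q = -1340 J, ΔU = -1020 J.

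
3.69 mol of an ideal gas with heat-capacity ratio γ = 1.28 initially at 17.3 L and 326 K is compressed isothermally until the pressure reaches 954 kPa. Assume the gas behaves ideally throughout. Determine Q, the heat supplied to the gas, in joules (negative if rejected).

-5010 J

P₁ = nRT₁/V₁ = 3.69×8.314×326/17.3 = 578 kPa.
Isothermal: T stays 326 K; PV = const ⇒ V₂ = 10.5 L, P₂ = 954 kPa.
ΔU = 0 (ideal gas, T constant).
W = nRT ln(V₂/V₁) = 3.69×8.314×326×ln(0.606) = -5010 J.
Q = ΔU + W = -5010 J.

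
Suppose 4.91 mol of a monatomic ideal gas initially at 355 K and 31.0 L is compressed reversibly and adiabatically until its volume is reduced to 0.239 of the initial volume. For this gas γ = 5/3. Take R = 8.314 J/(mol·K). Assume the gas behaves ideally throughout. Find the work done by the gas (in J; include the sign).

P₁ = nRT₁/V₁ = 4.91×8.314×355/31.0 = 467 kPa.
Adiabatic: TV^(γ−1) = const ⇒ T₂ = 355×(4.18)^0.667 = 922 K; PV^γ = const ⇒ P₂ = 5080 kPa.
ΔU = nCvΔT = 4.91×12.5×(922−355) = 34700 J.
Q = 0 for an adiabatic process, so W = −ΔU = -34700 J.

-34700 J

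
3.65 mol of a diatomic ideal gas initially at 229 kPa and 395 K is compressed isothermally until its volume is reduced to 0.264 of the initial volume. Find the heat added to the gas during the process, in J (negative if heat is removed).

V₁ = nRT₁/P₁ = 3.65×8.314×395/229 = 52.3 L.
Isothermal: T stays 395 K; PV = const ⇒ V₂ = 13.8 L, P₂ = 867 kPa.
ΔU = 0 (ideal gas, T constant).
W = nRT ln(V₂/V₁) = 3.65×8.314×395×ln(0.264) = -16000 J.
Q = ΔU + W = -16000 J.

-16000 J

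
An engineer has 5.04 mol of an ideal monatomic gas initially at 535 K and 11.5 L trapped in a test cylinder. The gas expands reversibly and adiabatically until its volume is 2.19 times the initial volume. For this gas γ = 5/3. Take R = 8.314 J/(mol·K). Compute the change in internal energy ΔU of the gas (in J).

P₁ = nRT₁/V₁ = 5.04×8.314×535/11.5 = 1950 kPa.
Adiabatic: TV^(γ−1) = const ⇒ T₂ = 535×(0.457)^0.667 = 317 K; PV^γ = const ⇒ P₂ = 528 kPa.
For an ideal gas ΔU = nCvΔT with Cv = (3/2)R = 12.5 J/(mol·K).
ΔU = 5.04×12.5×(317−535) = -13700 J.

-13700 J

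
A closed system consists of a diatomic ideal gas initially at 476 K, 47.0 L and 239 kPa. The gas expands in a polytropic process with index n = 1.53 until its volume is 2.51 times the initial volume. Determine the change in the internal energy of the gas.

-10800 J

n = P₁V₁/(RT₁) = 239×47.0/(8.314×476) = 2.84 mol.
Polytropic n=1.53: T₂ = T₁(V₁/V₂)^(n−1) = 476×(0.398)^0.53 = 292 K; P₂ = P₁(V₁/V₂)^n = 58.5 kPa.
For an ideal gas ΔU = nCvΔT with Cv = (5/2)R = 20.8 J/(mol·K).
ΔU = 2.84×20.8×(292−476) = -10800 J.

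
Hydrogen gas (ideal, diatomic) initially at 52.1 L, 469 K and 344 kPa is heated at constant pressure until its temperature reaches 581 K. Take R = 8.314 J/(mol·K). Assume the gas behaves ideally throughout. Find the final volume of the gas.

Isobaric: P stays 344 kPa; V/T = const ⇒ T₂ = 581 K, V₂ = 64.5 L.

64.5 L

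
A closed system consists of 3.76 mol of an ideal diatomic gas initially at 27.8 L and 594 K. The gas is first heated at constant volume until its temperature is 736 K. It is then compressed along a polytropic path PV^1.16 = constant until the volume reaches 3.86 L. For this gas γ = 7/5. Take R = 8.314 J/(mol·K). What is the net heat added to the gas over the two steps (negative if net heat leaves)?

-21000 J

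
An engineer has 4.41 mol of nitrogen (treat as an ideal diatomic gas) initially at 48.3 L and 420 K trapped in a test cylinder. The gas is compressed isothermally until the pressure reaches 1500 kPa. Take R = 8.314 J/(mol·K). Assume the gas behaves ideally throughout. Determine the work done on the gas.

23800 J

P₁ = nRT₁/V₁ = 4.41×8.314×420/48.3 = 319 kPa.
Isothermal: T stays 420 K; PV = const ⇒ V₂ = 10.3 L, P₂ = 1500 kPa.
W = nRT ln(V₂/V₁) = 4.41×8.314×420×ln(0.213) = -23800 J.
Work done on the gas = −W_by = 23800 J.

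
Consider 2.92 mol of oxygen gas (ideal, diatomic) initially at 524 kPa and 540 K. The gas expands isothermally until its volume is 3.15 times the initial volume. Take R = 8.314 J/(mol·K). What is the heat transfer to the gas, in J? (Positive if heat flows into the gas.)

V₁ = nRT₁/P₁ = 2.92×8.314×540/524 = 25.0 L.
Isothermal: T stays 540 K; PV = const ⇒ V₂ = 78.8 L, P₂ = 166 kPa.
ΔU = 0 (ideal gas, T constant).
W = nRT ln(V₂/V₁) = 2.92×8.314×540×ln(3.15) = 15000 J.
Q = ΔU + W = 15000 J.

15000 J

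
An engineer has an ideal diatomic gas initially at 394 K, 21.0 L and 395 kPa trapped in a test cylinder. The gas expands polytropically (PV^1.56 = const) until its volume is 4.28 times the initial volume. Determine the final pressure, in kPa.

40.9 kPa

Polytropic n=1.56: T₂ = T₁(V₁/V₂)^(n−1) = 394×(0.234)^0.56 = 175 K; P₂ = P₁(V₁/V₂)^n = 40.9 kPa.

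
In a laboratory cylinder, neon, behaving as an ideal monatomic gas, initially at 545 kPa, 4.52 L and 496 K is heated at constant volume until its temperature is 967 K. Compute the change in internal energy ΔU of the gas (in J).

3510 J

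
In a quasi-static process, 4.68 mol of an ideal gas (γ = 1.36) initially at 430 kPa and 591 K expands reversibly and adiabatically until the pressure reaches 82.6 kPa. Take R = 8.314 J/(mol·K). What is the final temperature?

V₁ = nRT₁/P₁ = 4.68×8.314×591/430 = 53.5 L.
Adiabatic: T₂/T₁ = (P₂/P₁)^((γ−1)/γ) ⇒ T₂ = 591×(0.192)^0.265 = 382 K; V₂ = 180 L.

382 K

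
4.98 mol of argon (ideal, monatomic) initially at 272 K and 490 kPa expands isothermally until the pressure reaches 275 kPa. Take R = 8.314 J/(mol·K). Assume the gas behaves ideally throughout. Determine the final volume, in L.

41.0 L

V₁ = nRT₁/P₁ = 4.98×8.314×272/490 = 23.0 L.
Isothermal: T stays 272 K; PV = const ⇒ V₂ = 41.0 L, P₂ = 275 kPa.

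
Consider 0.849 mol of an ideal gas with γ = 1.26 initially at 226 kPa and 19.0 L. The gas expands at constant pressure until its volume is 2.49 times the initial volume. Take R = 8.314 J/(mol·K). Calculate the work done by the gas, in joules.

6400 J

T₁ = P₁V₁/(nR) = 226×19.0/(0.849×8.314) = 608 K.
Isobaric: P stays 226 kPa; V/T = const ⇒ T₂ = 1510 K, V₂ = 47.3 L.
W = PΔV = 226×(47.3−19.0) kPa·L = 6400 J.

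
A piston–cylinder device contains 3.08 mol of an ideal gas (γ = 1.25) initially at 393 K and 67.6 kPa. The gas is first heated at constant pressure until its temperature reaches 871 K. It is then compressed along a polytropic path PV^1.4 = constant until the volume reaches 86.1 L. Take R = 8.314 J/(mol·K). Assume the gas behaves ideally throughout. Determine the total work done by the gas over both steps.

V₁ = nRT₁/P₁ = 3.08×8.314×393/67.6 = 149 L.
Step 1 — Isobaric: P stays 67.6 kPa; V/T = const ⇒ T₂ = 871 K, V₂ = 330 L.
W = PΔV = 67.6×(330−149) kPa·L = 12200 J.
ΔU = nCvΔT = 3.08×33.3×(871−393) = 49000 J.
Q = ΔU + W = nCpΔT = 61200 J.
State after step 1: P = 67.6 kPa, V = 330 L, T = 871 K.
Step 2 — Polytropic n=1.4: T₂ = T₁(V₁/V₂)^(n−1) = 871×(3.83)^0.40 = 1490 K; P₂ = P₁(V₁/V₂)^n = 443 kPa.
W = (P₁V₁−P₂V₂)/(n−1) = (67.6×330−443×86.1)/0.40 = -39700 J.
ΔU = nCvΔT = 3.08×33.3×(1490−871) = 63500 J.
Q = ΔU + W = 23800 J.
Net over both steps: W = -27400 J, Q = 85000 J, ΔU = 112000 J.

-27400 J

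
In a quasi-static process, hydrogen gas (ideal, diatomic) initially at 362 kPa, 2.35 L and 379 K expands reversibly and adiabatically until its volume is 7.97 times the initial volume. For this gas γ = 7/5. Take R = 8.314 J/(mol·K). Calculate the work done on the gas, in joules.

-1200 J

n = P₁V₁/(RT₁) = 362×2.35/(8.314×379) = 0.270 mol.
Adiabatic: TV^(γ−1) = const ⇒ T₂ = 379×(0.125)^0.400 = 165 K; PV^γ = const ⇒ P₂ = 19.8 kPa.
ΔU = nCvΔT = 0.270×20.8×(165−379) = -1200 J.
Q = 0 for an adiabatic process, so W = −ΔU = 1200 J.
Work done on the gas = −W_by = -1200 J.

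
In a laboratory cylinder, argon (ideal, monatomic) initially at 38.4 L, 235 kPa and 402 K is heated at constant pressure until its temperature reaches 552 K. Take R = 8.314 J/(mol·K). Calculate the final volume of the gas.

Isobaric: P stays 235 kPa; V/T = const ⇒ T₂ = 552 K, V₂ = 52.7 L.

52.7 L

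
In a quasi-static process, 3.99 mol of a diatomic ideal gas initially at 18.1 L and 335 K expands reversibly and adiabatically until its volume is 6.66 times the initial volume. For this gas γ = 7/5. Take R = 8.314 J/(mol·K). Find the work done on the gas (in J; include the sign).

-14800 J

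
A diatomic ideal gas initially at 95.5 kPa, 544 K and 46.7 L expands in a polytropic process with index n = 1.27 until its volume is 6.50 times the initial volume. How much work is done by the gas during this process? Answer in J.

n = P₁V₁/(RT₁) = 95.5×46.7/(8.314×544) = 0.986 mol.
Polytropic n=1.27: T₂ = T₁(V₁/V₂)^(n−1) = 544×(0.154)^0.27 = 328 K; P₂ = P₁(V₁/V₂)^n = 8.86 kPa.
W = (P₁V₁−P₂V₂)/(n−1) = (95.5×46.7−8.86×304)/0.27 = 6550 J.

6550 J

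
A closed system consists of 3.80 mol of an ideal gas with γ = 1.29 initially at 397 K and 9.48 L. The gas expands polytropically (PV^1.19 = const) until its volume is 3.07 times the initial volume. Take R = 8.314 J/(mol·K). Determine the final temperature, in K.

321 K

P₁ = nRT₁/V₁ = 3.80×8.314×397/9.48 = 1320 kPa.
Polytropic n=1.19: T₂ = T₁(V₁/V₂)^(n−1) = 397×(0.326)^0.19 = 321 K; P₂ = P₁(V₁/V₂)^n = 348 kPa.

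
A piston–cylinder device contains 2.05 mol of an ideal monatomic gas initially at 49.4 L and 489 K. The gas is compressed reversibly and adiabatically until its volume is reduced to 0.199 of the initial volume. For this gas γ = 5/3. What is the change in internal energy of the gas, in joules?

P₁ = nRT₁/V₁ = 2.05×8.314×489/49.4 = 169 kPa.
Adiabatic: TV^(γ−1) = const ⇒ T₂ = 489×(5.03)^0.667 = 1430 K; PV^γ = const ⇒ P₂ = 2490 kPa.
For an ideal gas ΔU = nCvΔT with Cv = (3/2)R = 12.5 J/(mol·K).
ΔU = 2.05×12.5×(1430−489) = 24200 J.

24200 J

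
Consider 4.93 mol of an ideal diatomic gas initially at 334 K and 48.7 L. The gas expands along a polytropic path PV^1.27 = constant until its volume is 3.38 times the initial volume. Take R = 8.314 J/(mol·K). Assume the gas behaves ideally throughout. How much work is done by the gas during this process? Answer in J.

P₁ = nRT₁/V₁ = 4.93×8.314×334/48.7 = 281 kPa.
Polytropic n=1.27: T₂ = T₁(V₁/V₂)^(n−1) = 334×(0.296)^0.27 = 240 K; P₂ = P₁(V₁/V₂)^n = 59.9 kPa.
W = (P₁V₁−P₂V₂)/(n−1) = (281×48.7−59.9×165)/0.27 = 14200 J.

14200 J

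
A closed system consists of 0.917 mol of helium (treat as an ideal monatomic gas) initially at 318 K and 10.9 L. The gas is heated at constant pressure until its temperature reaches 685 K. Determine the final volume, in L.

23.5 L

P₁ = nRT₁/V₁ = 0.917×8.314×318/10.9 = 222 kPa.
Isobaric: P stays 222 kPa; V/T = const ⇒ T₂ = 685 K, V₂ = 23.5 L.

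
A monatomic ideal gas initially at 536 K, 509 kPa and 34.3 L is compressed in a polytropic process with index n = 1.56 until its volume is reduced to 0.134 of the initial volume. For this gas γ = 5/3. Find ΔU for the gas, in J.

54500 J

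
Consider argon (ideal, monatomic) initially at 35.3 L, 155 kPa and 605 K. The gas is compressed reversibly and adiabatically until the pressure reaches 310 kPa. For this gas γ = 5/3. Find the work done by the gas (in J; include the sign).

-2620 J

n = P₁V₁/(RT₁) = 155×35.3/(8.314×605) = 1.09 mol.
Adiabatic: T₂/T₁ = (P₂/P₁)^((γ−1)/γ) ⇒ T₂ = 605×(2.00)^0.400 = 798 K; V₂ = 23.3 L.
ΔU = nCvΔT = 1.09×12.5×(798−605) = 2620 J.
Q = 0 for an adiabatic process, so W = −ΔU = -2620 J.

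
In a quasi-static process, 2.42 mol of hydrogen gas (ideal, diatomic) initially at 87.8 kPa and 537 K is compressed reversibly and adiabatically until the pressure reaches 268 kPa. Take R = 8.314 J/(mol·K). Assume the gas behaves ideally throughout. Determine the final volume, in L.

55.5 L

V₁ = nRT₁/P₁ = 2.42×8.314×537/87.8 = 123 L.
Adiabatic: T₂/T₁ = (P₂/P₁)^((γ−1)/γ) ⇒ T₂ = 537×(3.05)^0.286 = 739 K; V₂ = 55.5 L.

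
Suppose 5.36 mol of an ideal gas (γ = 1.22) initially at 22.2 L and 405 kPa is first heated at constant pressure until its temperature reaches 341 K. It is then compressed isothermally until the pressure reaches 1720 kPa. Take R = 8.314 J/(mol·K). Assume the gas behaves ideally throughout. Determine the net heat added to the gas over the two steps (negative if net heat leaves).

T₁ = P₁V₁/(nR) = 405×22.2/(5.36×8.314) = 202 K.
Step 1 — Isobaric: P stays 405 kPa; V/T = const ⇒ T₂ = 341 K, V₂ = 37.5 L.
W = PΔV = 405×(37.5−22.2) kPa·L = 6200 J.
ΔU = nCvΔT = 5.36×37.8×(341−202) = 28200 J.
Q = ΔU + W = nCpΔT = 34400 J.
State after step 1: P = 405 kPa, V = 37.5 L, T = 341 K.
Step 2 — Isothermal: T stays 341 K; PV = const ⇒ V₂ = 8.83 L, P₂ = 1720 kPa.
ΔU = 0 (ideal gas, T constant).
W = nRT ln(V₂/V₁) = 5.36×8.314×341×ln(0.235) = -22000 J.
Q = ΔU + W = -22000 J.
Net over both steps: W = -15800 J, Q = 12400 J, ΔU = 28200 J.

12400 J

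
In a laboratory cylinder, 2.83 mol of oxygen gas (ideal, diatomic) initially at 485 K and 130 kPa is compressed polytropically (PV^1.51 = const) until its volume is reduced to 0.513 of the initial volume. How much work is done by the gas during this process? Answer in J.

-9070 J

V₁ = nRT₁/P₁ = 2.83×8.314×485/130 = 87.8 L.
Polytropic n=1.51: T₂ = T₁(V₁/V₂)^(n−1) = 485×(1.95)^0.51 = 682 K; P₂ = P₁(V₁/V₂)^n = 356 kPa.
W = (P₁V₁−P₂V₂)/(n−1) = (130×87.8−356×45.0)/0.51 = -9070 J.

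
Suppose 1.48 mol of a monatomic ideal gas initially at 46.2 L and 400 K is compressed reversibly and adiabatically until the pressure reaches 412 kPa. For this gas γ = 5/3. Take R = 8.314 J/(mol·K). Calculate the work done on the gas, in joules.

P₁ = nRT₁/V₁ = 1.48×8.314×400/46.2 = 107 kPa.
Adiabatic: T₂/T₁ = (P₂/P₁)^((γ−1)/γ) ⇒ T₂ = 400×(3.87)^0.400 = 687 K; V₂ = 20.5 L.
ΔU = nCvΔT = 1.48×12.5×(687−400) = 5300 J.
Q = 0 for an adiabatic process, so W = −ΔU = -5300 J.
Work done on the gas = −W_by = 5300 J.

5300 J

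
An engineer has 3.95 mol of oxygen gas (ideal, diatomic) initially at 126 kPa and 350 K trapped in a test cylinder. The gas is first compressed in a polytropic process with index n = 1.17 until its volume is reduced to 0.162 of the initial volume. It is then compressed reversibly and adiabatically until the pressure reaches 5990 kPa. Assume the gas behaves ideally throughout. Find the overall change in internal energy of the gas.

V₁ = nRT₁/P₁ = 3.95×8.314×350/126 = 91.2 L.
Step 1 — Polytropic n=1.17: T₂ = T₁(V₁/V₂)^(n−1) = 350×(6.17)^0.17 = 477 K; P₂ = P₁(V₁/V₂)^n = 1060 kPa.
W = (P₁V₁−P₂V₂)/(n−1) = (126×91.2−1060×14.8)/0.17 = -24500 J.
ΔU = nCvΔT = 3.95×20.8×(477−350) = 10400 J.
Q = ΔU + W = -14100 J.
State after step 1: P = 1060 kPa, V = 14.8 L, T = 477 K.
Step 2 — Adiabatic: T₂/T₁ = (P₂/P₁)^((γ−1)/γ) ⇒ T₂ = 477×(5.65)^0.286 = 782 K; V₂ = 4.29 L.
ΔU = nCvΔT = 3.95×20.8×(782−477) = 25100 J.
Q = 0 for an adiabatic process, so W = −ΔU = -25100 J.
Net over both steps: W = -49600 J, Q = -14100 J, ΔU = 35500 J.

35500 J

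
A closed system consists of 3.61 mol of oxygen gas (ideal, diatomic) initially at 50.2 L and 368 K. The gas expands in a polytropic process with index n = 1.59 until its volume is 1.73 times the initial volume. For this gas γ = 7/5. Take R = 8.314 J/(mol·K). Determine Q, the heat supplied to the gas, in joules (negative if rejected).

P₁ = nRT₁/V₁ = 3.61×8.314×368/50.2 = 220 kPa.
Polytropic n=1.59: T₂ = T₁(V₁/V₂)^(n−1) = 368×(0.578)^0.59 = 266 K; P₂ = P₁(V₁/V₂)^n = 92.0 kPa.
W = (P₁V₁−P₂V₂)/(n−1) = (220×50.2−92.0×86.8)/0.59 = 5170 J.
ΔU = nCvΔT = 3.61×20.8×(266−368) = -7630 J.
Q = ΔU + W = -2460 J.

-2460 J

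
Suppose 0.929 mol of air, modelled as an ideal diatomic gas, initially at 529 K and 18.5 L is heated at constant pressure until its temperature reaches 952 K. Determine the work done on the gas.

-3270 J

P₁ = nRT₁/V₁ = 0.929×8.314×529/18.5 = 221 kPa.
Isobaric: P stays 221 kPa; V/T = const ⇒ T₂ = 952 K, V₂ = 33.3 L.
W = PΔV = 221×(33.3−18.5) kPa·L = 3270 J.
Work done on the gas = −W_by = -3270 J.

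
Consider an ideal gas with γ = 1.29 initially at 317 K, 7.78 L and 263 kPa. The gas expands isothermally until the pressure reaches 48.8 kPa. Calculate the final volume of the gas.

41.9 L

Isothermal: T stays 317 K; PV = const ⇒ V₂ = 41.9 L, P₂ = 48.8 kPa.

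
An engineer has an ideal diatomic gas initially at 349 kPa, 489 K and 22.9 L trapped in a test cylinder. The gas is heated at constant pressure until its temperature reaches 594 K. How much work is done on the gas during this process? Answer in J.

n = P₁V₁/(RT₁) = 349×22.9/(8.314×489) = 1.97 mol.
Isobaric: P stays 349 kPa; V/T = const ⇒ T₂ = 594 K, V₂ = 27.8 L.
W = PΔV = 349×(27.8−22.9) kPa·L = 1720 J.
Work done on the gas = −W_by = -1720 J.

-1720 J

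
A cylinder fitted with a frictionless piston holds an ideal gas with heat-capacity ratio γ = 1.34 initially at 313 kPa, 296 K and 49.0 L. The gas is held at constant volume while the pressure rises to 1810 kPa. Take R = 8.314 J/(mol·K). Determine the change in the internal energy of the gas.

216000 J

n = P₁V₁/(RT₁) = 313×49.0/(8.314×296) = 6.23 mol.
Isochoric: V stays 49.0 L; P/T = const ⇒ T₂ = 1710 K, P₂ = 1810 kPa.
For an ideal gas ΔU = nCvΔT with Cv = R/(γ−1) = 24.5 J/(mol·K).
ΔU = 6.23×24.5×(1710−296) = 216000 J.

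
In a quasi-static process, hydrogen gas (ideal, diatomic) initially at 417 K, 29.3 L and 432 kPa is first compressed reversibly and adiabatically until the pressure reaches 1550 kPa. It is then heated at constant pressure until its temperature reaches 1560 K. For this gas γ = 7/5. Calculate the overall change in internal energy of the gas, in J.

86700 J

n = P₁V₁/(RT₁) = 432×29.3/(8.314×417) = 3.65 mol.
Step 1 — Adiabatic: T₂/T₁ = (P₂/P₁)^((γ−1)/γ) ⇒ T₂ = 417×(3.59)^0.286 = 601 K; V₂ = 11.8 L.
ΔU = nCvΔT = 3.65×20.8×(601−417) = 13900 J.
Q = 0 for an adiabatic process, so W = −ΔU = -13900 J.
State after step 1: P = 1550 kPa, V = 11.8 L, T = 601 K.
Step 2 — Isobaric: P stays 1550 kPa; V/T = const ⇒ T₂ = 1560 K, V₂ = 30.5 L.
W = PΔV = 1550×(30.5−11.8) kPa·L = 29100 J.
ΔU = nCvΔT = 3.65×20.8×(1560−601) = 72800 J.
Q = ΔU + W = nCpΔT = 102000 J.
Net over both steps: W = 15200 J, Q = 102000 J, ΔU = 86700 J.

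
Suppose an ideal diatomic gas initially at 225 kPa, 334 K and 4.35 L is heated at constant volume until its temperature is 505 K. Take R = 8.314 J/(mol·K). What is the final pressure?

340 kPa

Isochoric: V stays 4.35 L; P/T = const ⇒ T₂ = 505 K, P₂ = 340 kPa.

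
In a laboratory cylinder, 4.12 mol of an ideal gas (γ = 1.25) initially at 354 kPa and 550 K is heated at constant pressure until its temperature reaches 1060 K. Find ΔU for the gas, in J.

69900 J

V₁ = nRT₁/P₁ = 4.12×8.314×550/354 = 53.2 L.
Isobaric: P stays 354 kPa; V/T = const ⇒ T₂ = 1060 K, V₂ = 103 L.
For an ideal gas ΔU = nCvΔT with Cv = R/(γ−1) = 33.3 J/(mol·K).
ΔU = 4.12×33.3×(1060−550) = 69900 J.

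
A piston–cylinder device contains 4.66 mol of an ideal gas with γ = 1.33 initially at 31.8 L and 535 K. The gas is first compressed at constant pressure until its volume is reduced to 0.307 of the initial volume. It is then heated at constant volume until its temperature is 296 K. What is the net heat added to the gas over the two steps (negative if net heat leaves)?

-42400 J

P₁ = nRT₁/V₁ = 4.66×8.314×535/31.8 = 652 kPa.
Step 1 — Isobaric: P stays 652 kPa; V/T = const ⇒ T₂ = 164 K, V₂ = 9.76 L.
W = PΔV = 652×(9.76−31.8) kPa·L = -14400 J.
ΔU = nCvΔT = 4.66×25.2×(164−535) = -43500 J.
Q = ΔU + W = nCpΔT = -57900 J.
State after step 1: P = 652 kPa, V = 9.76 L, T = 164 K.
Step 2 — Isochoric: V stays 9.76 L; P/T = const ⇒ T₂ = 296 K, P₂ = 1170 kPa.
W = 0 (no volume change).
ΔU = nCvΔT = 4.66×25.2×(296−164) = 15500 J.
Q = ΔU = 15500 J.
Net over both steps: W = -14400 J, Q = -42400 J, ΔU = -28100 J.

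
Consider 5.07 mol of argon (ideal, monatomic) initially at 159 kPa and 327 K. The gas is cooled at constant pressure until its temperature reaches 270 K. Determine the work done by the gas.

V₁ = nRT₁/P₁ = 5.07×8.314×327/159 = 86.7 L.
Isobaric: P stays 159 kPa; V/T = const ⇒ T₂ = 270 K, V₂ = 71.6 L.
W = PΔV = 159×(71.6−86.7) kPa·L = -2400 J.

-2400 J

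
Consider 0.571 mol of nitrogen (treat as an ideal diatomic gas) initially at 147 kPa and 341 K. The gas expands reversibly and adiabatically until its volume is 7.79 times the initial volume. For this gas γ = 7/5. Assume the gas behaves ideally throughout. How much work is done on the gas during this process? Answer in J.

V₁ = nRT₁/P₁ = 0.571×8.314×341/147 = 11.0 L.
Adiabatic: TV^(γ−1) = const ⇒ T₂ = 341×(0.128)^0.400 = 150 K; PV^γ = const ⇒ P₂ = 8.30 kPa.
ΔU = nCvΔT = 0.571×20.8×(150−341) = -2270 J.
Q = 0 for an adiabatic process, so W = −ΔU = 2270 J.
Work done on the gas = −W_by = -2270 J.

-2270 J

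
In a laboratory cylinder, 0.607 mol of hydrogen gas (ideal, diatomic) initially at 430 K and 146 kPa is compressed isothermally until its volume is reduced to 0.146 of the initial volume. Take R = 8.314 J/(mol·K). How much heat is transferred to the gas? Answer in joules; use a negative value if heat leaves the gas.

V₁ = nRT₁/P₁ = 0.607×8.314×430/146 = 14.9 L.
Isothermal: T stays 430 K; PV = const ⇒ V₂ = 2.17 L, P₂ = 1000 kPa.
ΔU = 0 (ideal gas, T constant).
W = nRT ln(V₂/V₁) = 0.607×8.314×430×ln(0.146) = -4180 J.
Q = ΔU + W = -4180 J.

-4180 J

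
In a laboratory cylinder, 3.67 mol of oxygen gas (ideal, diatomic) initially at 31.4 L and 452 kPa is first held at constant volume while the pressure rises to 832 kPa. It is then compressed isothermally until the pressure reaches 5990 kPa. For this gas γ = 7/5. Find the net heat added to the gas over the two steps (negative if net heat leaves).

T₁ = P₁V₁/(nR) = 452×31.4/(3.67×8.314) = 465 K.
Step 1 — Isochoric: V stays 31.4 L; P/T = const ⇒ T₂ = 856 K, P₂ = 832 kPa.
W = 0 (no volume change).
ΔU = nCvΔT = 3.67×20.8×(856−465) = 29800 J.
Q = ΔU = 29800 J.
State after step 1: P = 832 kPa, V = 31.4 L, T = 856 K.
Step 2 — Isothermal: T stays 856 K; PV = const ⇒ V₂ = 4.36 L, P₂ = 5990 kPa.
ΔU = 0 (ideal gas, T constant).
W = nRT ln(V₂/V₁) = 3.67×8.314×856×ln(0.139) = -51600 J.
Q = ΔU + W = -51600 J.
Net over both steps: W = -51600 J, Q = -21700 J, ΔU = 29800 J.

-21700 J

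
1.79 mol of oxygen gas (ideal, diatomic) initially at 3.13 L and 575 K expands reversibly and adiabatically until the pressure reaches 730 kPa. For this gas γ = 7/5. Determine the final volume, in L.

8.04 L

P₁ = nRT₁/V₁ = 1.79×8.314×575/3.13 = 2730 kPa.
Adiabatic: T₂/T₁ = (P₂/P₁)^((γ−1)/γ) ⇒ T₂ = 575×(0.267)^0.286 = 394 K; V₂ = 8.04 L.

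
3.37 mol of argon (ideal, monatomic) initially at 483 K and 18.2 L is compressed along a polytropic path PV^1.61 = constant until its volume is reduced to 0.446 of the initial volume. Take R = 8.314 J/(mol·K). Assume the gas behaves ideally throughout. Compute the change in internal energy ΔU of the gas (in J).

12900 J

P₁ = nRT₁/V₁ = 3.37×8.314×483/18.2 = 744 kPa.
Polytropic n=1.61: T₂ = T₁(V₁/V₂)^(n−1) = 483×(2.24)^0.61 = 790 K; P₂ = P₁(V₁/V₂)^n = 2730 kPa.
For an ideal gas ΔU = nCvΔT with Cv = (3/2)R = 12.5 J/(mol·K).
ΔU = 3.37×12.5×(790−483) = 12900 J.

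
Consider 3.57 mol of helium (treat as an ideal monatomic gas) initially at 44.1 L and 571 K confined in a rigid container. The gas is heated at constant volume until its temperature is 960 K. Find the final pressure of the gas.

P₁ = nRT₁/V₁ = 3.57×8.314×571/44.1 = 384 kPa.
Isochoric: V stays 44.1 L; P/T = const ⇒ T₂ = 960 K, P₂ = 646 kPa.

646 kPa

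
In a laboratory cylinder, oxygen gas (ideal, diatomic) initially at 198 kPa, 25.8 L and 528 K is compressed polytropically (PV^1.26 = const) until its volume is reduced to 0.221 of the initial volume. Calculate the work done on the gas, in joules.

9440 J

n = P₁V₁/(RT₁) = 198×25.8/(8.314×528) = 1.16 mol.
Polytropic n=1.26: T₂ = T₁(V₁/V₂)^(n−1) = 528×(4.52)^0.26 = 782 K; P₂ = P₁(V₁/V₂)^n = 1330 kPa.
W = (P₁V₁−P₂V₂)/(n−1) = (198×25.8−1330×5.70)/0.26 = -9440 J.
Work done on the gas = −W_by = 9440 J.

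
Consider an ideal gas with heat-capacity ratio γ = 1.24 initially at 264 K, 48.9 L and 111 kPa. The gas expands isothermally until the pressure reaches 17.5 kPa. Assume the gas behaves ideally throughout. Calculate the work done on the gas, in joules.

-10000 J

n = P₁V₁/(RT₁) = 111×48.9/(8.314×264) = 2.47 mol.
Isothermal: T stays 264 K; PV = const ⇒ V₂ = 310 L, P₂ = 17.5 kPa.
W = nRT ln(V₂/V₁) = 2.47×8.314×264×ln(6.34) = 10000 J.
Work done on the gas = −W_by = -10000 J.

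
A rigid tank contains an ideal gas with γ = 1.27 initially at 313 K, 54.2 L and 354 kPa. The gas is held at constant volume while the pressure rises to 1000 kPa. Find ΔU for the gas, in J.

n = P₁V₁/(RT₁) = 354×54.2/(8.314×313) = 7.37 mol.
Isochoric: V stays 54.2 L; P/T = const ⇒ T₂ = 884 K, P₂ = 1000 kPa.
For an ideal gas ΔU = nCvΔT with Cv = R/(γ−1) = 30.8 J/(mol·K).
ΔU = 7.37×30.8×(884−313) = 130000 J.

130000 J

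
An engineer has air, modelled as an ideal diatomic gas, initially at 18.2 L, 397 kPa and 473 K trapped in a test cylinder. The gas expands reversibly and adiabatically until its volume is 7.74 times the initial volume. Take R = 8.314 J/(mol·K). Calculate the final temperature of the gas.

Adiabatic: TV^(γ−1) = const ⇒ T₂ = 473×(0.129)^0.400 = 209 K; PV^γ = const ⇒ P₂ = 22.6 kPa.

209 K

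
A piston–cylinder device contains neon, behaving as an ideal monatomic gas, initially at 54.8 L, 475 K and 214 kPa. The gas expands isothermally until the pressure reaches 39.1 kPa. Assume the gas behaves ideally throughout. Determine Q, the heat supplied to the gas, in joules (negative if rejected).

19900 J

n = P₁V₁/(RT₁) = 214×54.8/(8.314×475) = 2.97 mol.
Isothermal: T stays 475 K; PV = const ⇒ V₂ = 300 L, P₂ = 39.1 kPa.
ΔU = 0 (ideal gas, T constant).
W = nRT ln(V₂/V₁) = 2.97×8.314×475×ln(5.47) = 19900 J.
Q = ΔU + W = 19900 J.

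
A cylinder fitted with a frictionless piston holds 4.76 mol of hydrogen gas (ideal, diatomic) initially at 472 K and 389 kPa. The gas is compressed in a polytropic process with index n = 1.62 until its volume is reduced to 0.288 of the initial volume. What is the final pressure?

2920 kPa

V₁ = nRT₁/P₁ = 4.76×8.314×472/389 = 48.0 L.
Polytropic n=1.62: T₂ = T₁(V₁/V₂)^(n−1) = 472×(3.47)^0.62 = 1020 K; P₂ = P₁(V₁/V₂)^n = 2920 kPa.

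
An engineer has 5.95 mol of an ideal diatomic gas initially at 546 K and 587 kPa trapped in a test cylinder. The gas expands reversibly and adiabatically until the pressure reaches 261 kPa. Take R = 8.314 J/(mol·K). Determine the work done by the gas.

V₁ = nRT₁/P₁ = 5.95×8.314×546/587 = 46.0 L.
Adiabatic: T₂/T₁ = (P₂/P₁)^((γ−1)/γ) ⇒ T₂ = 546×(0.445)^0.286 = 433 K; V₂ = 82.1 L.
ΔU = nCvΔT = 5.95×20.8×(433−546) = -14000 J.
Q = 0 for an adiabatic process, so W = −ΔU = 14000 J.

14000 J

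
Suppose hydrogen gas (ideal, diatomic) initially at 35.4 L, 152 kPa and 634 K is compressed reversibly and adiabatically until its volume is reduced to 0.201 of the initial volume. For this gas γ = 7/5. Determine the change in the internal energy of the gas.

12100 J

n = P₁V₁/(RT₁) = 152×35.4/(8.314×634) = 1.02 mol.
Adiabatic: TV^(γ−1) = const ⇒ T₂ = 634×(4.98)^0.400 = 1200 K; PV^γ = const ⇒ P₂ = 1440 kPa.
For an ideal gas ΔU = nCvΔT with Cv = (5/2)R = 20.8 J/(mol·K).
ΔU = 1.02×20.8×(1200−634) = 12100 J.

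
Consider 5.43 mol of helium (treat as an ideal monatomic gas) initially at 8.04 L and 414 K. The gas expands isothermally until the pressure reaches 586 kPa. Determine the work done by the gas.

P₁ = nRT₁/V₁ = 5.43×8.314×414/8.04 = 2320 kPa.
Isothermal: T stays 414 K; PV = const ⇒ V₂ = 31.9 L, P₂ = 586 kPa.
W = nRT ln(V₂/V₁) = 5.43×8.314×414×ln(3.97) = 25800 J.

25800 J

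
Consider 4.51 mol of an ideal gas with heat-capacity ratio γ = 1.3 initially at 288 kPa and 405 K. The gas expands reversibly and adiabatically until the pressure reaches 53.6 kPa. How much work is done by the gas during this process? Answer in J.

16300 J

V₁ = nRT₁/P₁ = 4.51×8.314×405/288 = 52.7 L.
Adiabatic: T₂/T₁ = (P₂/P₁)^((γ−1)/γ) ⇒ T₂ = 405×(0.186)^0.231 = 275 K; V₂ = 192 L.
ΔU = nCvΔT = 4.51×27.7×(275−405) = -16300 J.
Q = 0 for an adiabatic process, so W = −ΔU = 16300 J.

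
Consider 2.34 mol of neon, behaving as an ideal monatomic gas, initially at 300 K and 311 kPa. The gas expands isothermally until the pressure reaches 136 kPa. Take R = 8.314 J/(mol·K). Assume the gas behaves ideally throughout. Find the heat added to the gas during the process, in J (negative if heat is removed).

V₁ = nRT₁/P₁ = 2.34×8.314×300/311 = 18.8 L.
Isothermal: T stays 300 K; PV = const ⇒ V₂ = 42.9 L, P₂ = 136 kPa.
ΔU = 0 (ideal gas, T constant).
W = nRT ln(V₂/V₁) = 2.34×8.314×300×ln(2.29) = 4830 J.
Q = ΔU + W = 4830 J.

4830 J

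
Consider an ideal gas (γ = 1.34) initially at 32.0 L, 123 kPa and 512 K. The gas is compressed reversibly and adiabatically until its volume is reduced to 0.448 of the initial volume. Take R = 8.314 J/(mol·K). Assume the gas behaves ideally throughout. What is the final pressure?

Adiabatic: TV^(γ−1) = const ⇒ T₂ = 512×(2.23)^0.340 = 673 K; PV^γ = const ⇒ P₂ = 361 kPa.

361 kPa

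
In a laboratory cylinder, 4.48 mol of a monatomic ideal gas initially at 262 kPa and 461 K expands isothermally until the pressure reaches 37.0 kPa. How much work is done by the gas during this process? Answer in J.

33600 J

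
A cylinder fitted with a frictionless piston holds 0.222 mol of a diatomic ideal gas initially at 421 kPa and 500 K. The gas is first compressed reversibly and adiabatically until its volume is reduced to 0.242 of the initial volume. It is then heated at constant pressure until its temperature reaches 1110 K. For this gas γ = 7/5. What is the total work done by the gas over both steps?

-1340 J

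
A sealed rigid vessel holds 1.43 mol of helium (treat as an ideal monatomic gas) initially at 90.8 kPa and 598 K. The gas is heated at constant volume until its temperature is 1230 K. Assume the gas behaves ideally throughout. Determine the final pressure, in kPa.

187 kPa

V₁ = nRT₁/P₁ = 1.43×8.314×598/90.8 = 78.3 L.
Isochoric: V stays 78.3 L; P/T = const ⇒ T₂ = 1230 K, P₂ = 187 kPa.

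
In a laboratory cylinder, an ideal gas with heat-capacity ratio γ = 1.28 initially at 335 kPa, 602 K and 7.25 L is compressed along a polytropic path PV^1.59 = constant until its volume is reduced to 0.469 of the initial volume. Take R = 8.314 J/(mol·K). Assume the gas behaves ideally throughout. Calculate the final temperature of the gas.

941 K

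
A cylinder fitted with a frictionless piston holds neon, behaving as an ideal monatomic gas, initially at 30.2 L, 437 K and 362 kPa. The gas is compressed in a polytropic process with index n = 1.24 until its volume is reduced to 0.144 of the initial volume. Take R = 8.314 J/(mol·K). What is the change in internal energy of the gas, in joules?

9710 J

n = P₁V₁/(RT₁) = 362×30.2/(8.314×437) = 3.01 mol.
Polytropic n=1.24: T₂ = T₁(V₁/V₂)^(n−1) = 437×(6.94)^0.24 = 696 K; P₂ = P₁(V₁/V₂)^n = 4000 kPa.
For an ideal gas ΔU = nCvΔT with Cv = (3/2)R = 12.5 J/(mol·K).
ΔU = 3.01×12.5×(696−437) = 9710 J.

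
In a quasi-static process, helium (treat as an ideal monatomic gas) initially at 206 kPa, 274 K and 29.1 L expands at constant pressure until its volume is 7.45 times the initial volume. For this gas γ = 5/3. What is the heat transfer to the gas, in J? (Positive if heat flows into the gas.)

96700 J

n = P₁V₁/(RT₁) = 206×29.1/(8.314×274) = 2.63 mol.
Isobaric: P stays 206 kPa; V/T = const ⇒ T₂ = 2040 K, V₂ = 217 L.
W = PΔV = 206×(217−29.1) kPa·L = 38700 J.
ΔU = nCvΔT = 2.63×12.5×(2040−274) = 58000 J.
Q = ΔU + W = nCpΔT = 96700 J.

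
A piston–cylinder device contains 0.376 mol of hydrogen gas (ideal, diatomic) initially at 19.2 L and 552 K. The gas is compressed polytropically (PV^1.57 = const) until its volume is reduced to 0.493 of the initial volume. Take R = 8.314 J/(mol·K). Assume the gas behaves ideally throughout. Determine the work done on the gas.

1500 J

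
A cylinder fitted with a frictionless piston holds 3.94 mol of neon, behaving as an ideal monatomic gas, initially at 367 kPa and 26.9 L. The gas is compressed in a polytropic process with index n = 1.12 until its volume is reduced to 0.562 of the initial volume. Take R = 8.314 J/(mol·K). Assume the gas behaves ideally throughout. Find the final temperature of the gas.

323 K

T₁ = P₁V₁/(nR) = 367×26.9/(3.94×8.314) = 301 K.
Polytropic n=1.12: T₂ = T₁(V₁/V₂)^(n−1) = 301×(1.78)^0.12 = 323 K; P₂ = P₁(V₁/V₂)^n = 700 kPa.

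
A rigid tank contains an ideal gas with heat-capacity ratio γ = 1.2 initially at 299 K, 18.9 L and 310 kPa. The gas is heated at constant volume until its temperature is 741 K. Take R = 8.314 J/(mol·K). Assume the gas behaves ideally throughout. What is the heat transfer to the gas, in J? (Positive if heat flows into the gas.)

n = P₁V₁/(RT₁) = 310×18.9/(8.314×299) = 2.36 mol.
Isochoric: V stays 18.9 L; P/T = const ⇒ T₂ = 741 K, P₂ = 768 kPa.
W = 0 (no volume change).
ΔU = nCvΔT = 2.36×41.6×(741−299) = 43300 J.
Q = ΔU = 43300 J.

43300 J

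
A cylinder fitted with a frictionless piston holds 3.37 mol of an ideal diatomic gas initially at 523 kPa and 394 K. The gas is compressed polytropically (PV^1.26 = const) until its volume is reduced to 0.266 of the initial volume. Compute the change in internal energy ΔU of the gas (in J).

11300 J

V₁ = nRT₁/P₁ = 3.37×8.314×394/523 = 21.1 L.
Polytropic n=1.26: T₂ = T₁(V₁/V₂)^(n−1) = 394×(3.76)^0.26 = 556 K; P₂ = P₁(V₁/V₂)^n = 2770 kPa.
For an ideal gas ΔU = nCvΔT with Cv = (5/2)R = 20.8 J/(mol·K).
ΔU = 3.37×20.8×(556−394) = 11300 J.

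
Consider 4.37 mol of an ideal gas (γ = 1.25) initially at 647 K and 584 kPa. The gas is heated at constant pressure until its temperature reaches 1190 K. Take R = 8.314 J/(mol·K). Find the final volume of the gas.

74.0 L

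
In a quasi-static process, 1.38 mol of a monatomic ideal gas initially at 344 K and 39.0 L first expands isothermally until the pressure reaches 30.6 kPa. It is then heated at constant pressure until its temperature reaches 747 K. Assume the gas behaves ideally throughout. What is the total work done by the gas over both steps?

9340 J

P₁ = nRT₁/V₁ = 1.38×8.314×344/39.0 = 101 kPa.
Step 1 — Isothermal: T stays 344 K; PV = const ⇒ V₂ = 129 L, P₂ = 30.6 kPa.
ΔU = 0 (ideal gas, T constant).
W = nRT ln(V₂/V₁) = 1.38×8.314×344×ln(3.31) = 4720 J.
Q = ΔU + W = 4720 J.
State after step 1: P = 30.6 kPa, V = 129 L, T = 344 K.
Step 2 — Isobaric: P stays 30.6 kPa; V/T = const ⇒ T₂ = 747 K, V₂ = 280 L.
W = PΔV = 30.6×(280−129) kPa·L = 4620 J.
ΔU = nCvΔT = 1.38×12.5×(747−344) = 6940 J.
Q = ΔU + W = nCpΔT = 11600 J.
Net over both steps: W = 9340 J, Q = 16300 J, ΔU = 6940 J.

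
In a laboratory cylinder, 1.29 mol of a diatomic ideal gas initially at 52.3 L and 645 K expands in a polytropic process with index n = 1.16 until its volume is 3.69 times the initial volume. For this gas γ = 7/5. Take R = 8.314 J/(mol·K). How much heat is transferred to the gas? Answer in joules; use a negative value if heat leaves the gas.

P₁ = nRT₁/V₁ = 1.29×8.314×645/52.3 = 132 kPa.
Polytropic n=1.16: T₂ = T₁(V₁/V₂)^(n−1) = 645×(0.271)^0.16 = 523 K; P₂ = P₁(V₁/V₂)^n = 29.1 kPa.
W = (P₁V₁−P₂V₂)/(n−1) = (132×52.3−29.1×193)/0.16 = 8150 J.
ΔU = nCvΔT = 1.29×20.8×(523−645) = -3260 J.
Q = ΔU + W = 4890 J.

4890 J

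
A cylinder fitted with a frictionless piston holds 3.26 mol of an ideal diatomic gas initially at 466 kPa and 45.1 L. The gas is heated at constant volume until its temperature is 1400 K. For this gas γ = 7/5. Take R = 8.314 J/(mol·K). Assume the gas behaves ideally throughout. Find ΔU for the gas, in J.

T₁ = P₁V₁/(nR) = 466×45.1/(3.26×8.314) = 775 K.
Isochoric: V stays 45.1 L; P/T = const ⇒ T₂ = 1400 K, P₂ = 841 kPa.
For an ideal gas ΔU = nCvΔT with Cv = (5/2)R = 20.8 J/(mol·K).
ΔU = 3.26×20.8×(1400−775) = 42300 J.

42300 J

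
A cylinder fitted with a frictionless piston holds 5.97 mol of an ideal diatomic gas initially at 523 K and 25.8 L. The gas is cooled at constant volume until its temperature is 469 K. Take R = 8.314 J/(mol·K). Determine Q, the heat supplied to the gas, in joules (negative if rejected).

-6700 J

P₁ = nRT₁/V₁ = 5.97×8.314×523/25.8 = 1010 kPa.
Isochoric: V stays 25.8 L; P/T = const ⇒ T₂ = 469 K, P₂ = 902 kPa.
W = 0 (no volume change).
ΔU = nCvΔT = 5.97×20.8×(469−523) = -6700 J.
Q = ΔU = -6700 J.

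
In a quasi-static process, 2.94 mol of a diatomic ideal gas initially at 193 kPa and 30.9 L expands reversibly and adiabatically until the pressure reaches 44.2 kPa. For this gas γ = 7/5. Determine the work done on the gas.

T₁ = P₁V₁/(nR) = 193×30.9/(2.94×8.314) = 244 K.
Adiabatic: T₂/T₁ = (P₂/P₁)^((γ−1)/γ) ⇒ T₂ = 244×(0.229)^0.286 = 160 K; V₂ = 88.6 L.
ΔU = nCvΔT = 2.94×20.8×(160−244) = -5120 J.
Q = 0 for an adiabatic process, so W = −ΔU = 5120 J.
Work done on the gas = −W_by = -5120 J.

-5120 J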